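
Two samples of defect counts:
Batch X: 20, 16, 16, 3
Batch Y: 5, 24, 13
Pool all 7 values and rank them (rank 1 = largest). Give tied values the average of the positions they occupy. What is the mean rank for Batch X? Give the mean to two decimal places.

4.00

Sorted (descending): 24, 20, 16, 16, 13, 5, 3
The 2 values of 16 occupy positions 3–4 → average rank (3+4)/2 = 3.5.
Batch X values → pooled ranks: 20→2, 16→3.5, 16→3.5, 3→7
Mean rank = (2 + 3.5 + 3.5 + 7) / 4 = 4.00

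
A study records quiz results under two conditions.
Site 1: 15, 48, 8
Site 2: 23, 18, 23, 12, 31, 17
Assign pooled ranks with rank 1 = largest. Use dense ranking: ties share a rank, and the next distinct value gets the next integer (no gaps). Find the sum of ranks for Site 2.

Sorted (descending): 48, 31, 23, 23, 18, 17, 15, 12, 8
The 2 values of 23 share dense rank 3.
Remaining distinct values take the next consecutive integers.
Site 2 values → pooled ranks: 23→3, 18→4, 23→3, 12→7, 31→2, 17→5
Rank sum = 3 + 4 + 3 + 7 + 2 + 5 = 24

24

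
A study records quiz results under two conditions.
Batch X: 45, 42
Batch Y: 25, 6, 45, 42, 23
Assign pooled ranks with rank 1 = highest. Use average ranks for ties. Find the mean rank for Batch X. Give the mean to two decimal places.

2.50

Sorted (descending): 45, 45, 42, 42, 25, 23, 6
The 2 values of 45 occupy positions 1–2 → average rank (1+2)/2 = 1.5.
The 2 values of 42 occupy positions 3–4 → average rank (3+4)/2 = 3.5.
Batch X values → pooled ranks: 45→1.5, 42→3.5
Mean rank = (1.5 + 3.5) / 2 = 2.50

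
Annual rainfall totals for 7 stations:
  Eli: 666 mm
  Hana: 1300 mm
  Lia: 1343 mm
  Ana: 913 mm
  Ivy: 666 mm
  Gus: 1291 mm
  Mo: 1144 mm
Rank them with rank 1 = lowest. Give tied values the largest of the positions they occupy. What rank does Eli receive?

2

Sorted (ascending): 666, 666, 913, 1144, 1291, 1300, 1343
The 2 values of 666 occupy positions 1–2 → each gets rank 2.
Eli has value 666 mm → rank 2.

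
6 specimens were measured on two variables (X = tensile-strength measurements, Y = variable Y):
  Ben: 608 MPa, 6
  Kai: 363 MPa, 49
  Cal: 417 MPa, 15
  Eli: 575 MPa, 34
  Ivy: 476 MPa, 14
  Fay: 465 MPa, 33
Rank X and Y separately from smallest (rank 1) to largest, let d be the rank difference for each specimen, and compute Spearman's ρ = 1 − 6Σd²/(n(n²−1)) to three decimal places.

Ranks of variable 1: 6, 1, 2, 5, 4, 3
Ranks of variable 2: 1, 6, 3, 5, 2, 4
d = r₁ − r₂: 5, -5, -1, 0, 2, -1
d²: 25, 25, 1, 0, 4, 1; Σd² = 56
ρ = 1 − 6·56/(6·35) = 1 − 336/210 = -0.600

-0.600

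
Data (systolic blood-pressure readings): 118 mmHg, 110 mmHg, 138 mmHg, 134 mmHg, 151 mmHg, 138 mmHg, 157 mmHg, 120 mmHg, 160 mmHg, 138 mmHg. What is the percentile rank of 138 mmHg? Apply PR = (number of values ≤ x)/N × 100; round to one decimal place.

70.0

N = 10.
Strictly below 138: 4. Equal to 138: 3.
PR = 7/10 × 100 = 70.0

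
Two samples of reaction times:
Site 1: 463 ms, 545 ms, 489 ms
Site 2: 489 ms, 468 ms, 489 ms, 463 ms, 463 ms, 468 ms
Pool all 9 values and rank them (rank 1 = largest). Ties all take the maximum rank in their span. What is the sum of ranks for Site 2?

Sorted (descending): 545, 489, 489, 489, 468, 468, 463, 463, 463
The 3 values of 489 occupy positions 2–4 → each gets rank 4.
The 2 values of 468 occupy positions 5–6 → each gets rank 6.
The 3 values of 463 occupy positions 7–9 → each gets rank 9.
Site 2 values → pooled ranks: 489→4, 468→6, 489→4, 463→9, 463→9, 468→6
Rank sum = 4 + 6 + 4 + 9 + 9 + 6 = 38

38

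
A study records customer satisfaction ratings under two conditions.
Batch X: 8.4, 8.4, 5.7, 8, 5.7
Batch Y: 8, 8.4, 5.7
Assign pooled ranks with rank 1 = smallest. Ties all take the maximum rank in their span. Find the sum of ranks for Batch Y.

16

Sorted (ascending): 5.7, 5.7, 5.7, 8, 8, 8.4, 8.4, 8.4
The 3 values of 5.7 occupy positions 1–3 → each gets rank 3.
The 2 values of 8 occupy positions 4–5 → each gets rank 5.
The 3 values of 8.4 occupy positions 6–8 → each gets rank 8.
Batch Y values → pooled ranks: 8→5, 8.4→8, 5.7→3
Rank sum = 5 + 8 + 3 = 16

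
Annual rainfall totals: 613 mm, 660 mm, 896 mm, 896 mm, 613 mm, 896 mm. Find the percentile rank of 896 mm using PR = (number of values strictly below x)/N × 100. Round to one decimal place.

N = 6.
Strictly below 896: 3. Equal to 896: 3.
PR = 3/6 × 100 = 50.0

50.0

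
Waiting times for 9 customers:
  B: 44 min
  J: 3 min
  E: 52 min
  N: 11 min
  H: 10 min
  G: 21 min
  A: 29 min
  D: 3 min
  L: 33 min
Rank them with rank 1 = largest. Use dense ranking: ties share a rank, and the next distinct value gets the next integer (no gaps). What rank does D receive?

Sorted (descending): 52, 44, 33, 29, 21, 11, 10, 3, 3
The 2 values of 3 share dense rank 8.
Remaining distinct values take the next consecutive integers.
D has value 3 min → rank 8.

8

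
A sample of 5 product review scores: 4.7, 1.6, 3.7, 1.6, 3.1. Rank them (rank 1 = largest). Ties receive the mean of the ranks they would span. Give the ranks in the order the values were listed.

1, 4.5, 2, 4.5, 3

Sorted (descending): 4.7, 3.7, 3.1, 1.6, 1.6
The 2 values of 1.6 occupy positions 4–5 → average rank (4+5)/2 = 4.5.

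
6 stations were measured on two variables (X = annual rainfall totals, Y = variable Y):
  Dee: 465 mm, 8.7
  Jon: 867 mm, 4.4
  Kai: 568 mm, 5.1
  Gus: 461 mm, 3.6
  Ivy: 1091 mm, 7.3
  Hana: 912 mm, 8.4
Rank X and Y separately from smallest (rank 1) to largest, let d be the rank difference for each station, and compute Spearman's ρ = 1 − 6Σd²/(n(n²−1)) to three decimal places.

Ranks of variable 1: 2, 4, 3, 1, 6, 5
Ranks of variable 2: 6, 2, 3, 1, 4, 5
d = r₁ − r₂: -4, 2, 0, 0, 2, 0
d²: 16, 4, 0, 0, 4, 0; Σd² = 24
ρ = 1 − 6·24/(6·35) = 1 − 144/210 = 0.314

0.314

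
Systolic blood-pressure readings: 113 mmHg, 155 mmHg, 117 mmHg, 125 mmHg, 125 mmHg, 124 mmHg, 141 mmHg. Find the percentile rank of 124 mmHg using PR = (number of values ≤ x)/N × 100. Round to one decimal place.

42.9

N = 7.
Strictly below 124: 2. Equal to 124: 1.
PR = 3/7 × 100 = 42.9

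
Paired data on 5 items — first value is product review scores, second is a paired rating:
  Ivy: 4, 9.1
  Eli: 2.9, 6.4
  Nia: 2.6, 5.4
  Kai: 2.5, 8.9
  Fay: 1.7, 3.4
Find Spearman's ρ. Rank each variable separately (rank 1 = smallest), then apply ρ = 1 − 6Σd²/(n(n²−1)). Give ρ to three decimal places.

Ranks of variable 1: 5, 4, 3, 2, 1
Ranks of variable 2: 5, 3, 2, 4, 1
d = r₁ − r₂: 0, 1, 1, -2, 0
d²: 0, 1, 1, 4, 0; Σd² = 6
ρ = 1 − 6·6/(5·24) = 1 − 36/120 = 0.700

0.700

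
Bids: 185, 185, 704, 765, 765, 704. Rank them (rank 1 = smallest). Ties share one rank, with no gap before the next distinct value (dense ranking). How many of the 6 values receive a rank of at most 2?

4

Sorted (ascending): 185, 185, 704, 704, 765, 765
The 2 values of 185 share dense rank 1.
The 2 values of 704 share dense rank 2.
The 2 values of 765 share dense rank 3.
Ranks ≤ 2: {1, 1, 2, 2} → 4 values.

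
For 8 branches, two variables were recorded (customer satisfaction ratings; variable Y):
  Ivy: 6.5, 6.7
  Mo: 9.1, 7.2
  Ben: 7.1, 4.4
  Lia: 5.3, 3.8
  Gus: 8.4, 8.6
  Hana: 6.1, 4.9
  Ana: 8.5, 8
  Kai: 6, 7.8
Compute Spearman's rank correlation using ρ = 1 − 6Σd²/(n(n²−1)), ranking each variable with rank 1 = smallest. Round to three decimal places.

0.548

Ranks of variable 1: 4, 8, 5, 1, 6, 3, 7, 2
Ranks of variable 2: 4, 5, 2, 1, 8, 3, 7, 6
d = r₁ − r₂: 0, 3, 3, 0, -2, 0, 0, -4
d²: 0, 9, 9, 0, 4, 0, 0, 16; Σd² = 38
ρ = 1 − 6·38/(8·63) = 1 − 228/504 = 0.548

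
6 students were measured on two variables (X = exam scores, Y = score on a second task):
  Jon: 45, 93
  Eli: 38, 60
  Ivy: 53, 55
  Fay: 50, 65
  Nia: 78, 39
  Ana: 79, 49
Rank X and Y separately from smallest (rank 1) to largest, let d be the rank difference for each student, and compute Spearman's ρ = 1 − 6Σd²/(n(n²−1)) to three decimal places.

-0.771

Ranks of variable 1: 2, 1, 4, 3, 5, 6
Ranks of variable 2: 6, 4, 3, 5, 1, 2
d = r₁ − r₂: -4, -3, 1, -2, 4, 4
d²: 16, 9, 1, 4, 16, 16; Σd² = 62
ρ = 1 − 6·62/(6·35) = 1 − 372/210 = -0.771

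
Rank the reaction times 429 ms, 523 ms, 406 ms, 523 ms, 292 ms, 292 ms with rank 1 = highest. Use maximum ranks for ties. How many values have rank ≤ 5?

4

Sorted (descending): 523, 523, 429, 406, 292, 292
The 2 values of 523 occupy positions 1–2 → each gets rank 2.
The 2 values of 292 occupy positions 5–6 → each gets rank 6.
Ranks ≤ 5: {2, 2, 3, 4} → 4 values.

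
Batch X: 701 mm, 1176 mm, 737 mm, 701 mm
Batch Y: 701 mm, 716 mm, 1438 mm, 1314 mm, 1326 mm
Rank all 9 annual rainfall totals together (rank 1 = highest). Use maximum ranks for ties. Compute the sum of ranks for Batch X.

Sorted (descending): 1438, 1326, 1314, 1176, 737, 716, 701, 701, 701
The 3 values of 701 occupy positions 7–9 → each gets rank 9.
Batch X values → pooled ranks: 701→9, 1176→4, 737→5, 701→9
Rank sum = 9 + 4 + 5 + 9 = 27

27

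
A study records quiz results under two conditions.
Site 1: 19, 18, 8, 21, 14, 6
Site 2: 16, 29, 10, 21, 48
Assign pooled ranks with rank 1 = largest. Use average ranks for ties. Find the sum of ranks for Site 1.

43.5

Sorted (descending): 48, 29, 21, 21, 19, 18, 16, 14, 10, 8, 6
The 2 values of 21 occupy positions 3–4 → average rank (3+4)/2 = 3.5.
Site 1 values → pooled ranks: 19→5, 18→6, 8→10, 21→3.5, 14→8, 6→11
Rank sum = 5 + 6 + 10 + 3.5 + 8 + 11 = 43.5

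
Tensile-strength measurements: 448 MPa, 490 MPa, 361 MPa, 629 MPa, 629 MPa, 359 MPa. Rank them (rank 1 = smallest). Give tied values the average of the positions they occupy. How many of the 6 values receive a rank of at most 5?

4

Sorted (ascending): 359, 361, 448, 490, 629, 629
The 2 values of 629 occupy positions 5–6 → average rank (5+6)/2 = 5.5.
Ranks ≤ 5: {1, 2, 3, 4} → 4 values.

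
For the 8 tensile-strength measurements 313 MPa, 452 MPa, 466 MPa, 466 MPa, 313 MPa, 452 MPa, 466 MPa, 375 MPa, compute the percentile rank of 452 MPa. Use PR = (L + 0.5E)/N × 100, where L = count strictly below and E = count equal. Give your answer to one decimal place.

N = 8.
Strictly below 452: 3. Equal to 452: 2.
PR = (3 + 0.5·2)/8 × 100 = 50.0

50.0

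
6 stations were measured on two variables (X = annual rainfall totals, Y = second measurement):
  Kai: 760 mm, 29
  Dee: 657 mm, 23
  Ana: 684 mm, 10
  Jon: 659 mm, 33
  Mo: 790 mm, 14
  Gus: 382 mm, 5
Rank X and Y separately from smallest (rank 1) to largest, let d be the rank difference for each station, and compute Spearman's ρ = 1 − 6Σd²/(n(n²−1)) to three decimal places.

Ranks of variable 1: 5, 2, 4, 3, 6, 1
Ranks of variable 2: 5, 4, 2, 6, 3, 1
d = r₁ − r₂: 0, -2, 2, -3, 3, 0
d²: 0, 4, 4, 9, 9, 0; Σd² = 26
ρ = 1 − 6·26/(6·35) = 1 − 156/210 = 0.257

0.257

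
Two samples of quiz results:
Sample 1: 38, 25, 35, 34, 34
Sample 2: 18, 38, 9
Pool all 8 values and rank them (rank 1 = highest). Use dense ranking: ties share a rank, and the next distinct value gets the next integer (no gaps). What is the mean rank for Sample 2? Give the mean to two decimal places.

Sorted (descending): 38, 38, 35, 34, 34, 25, 18, 9
The 2 values of 38 share dense rank 1.
The 2 values of 34 share dense rank 3.
Remaining distinct values take the next consecutive integers.
Sample 2 values → pooled ranks: 18→5, 38→1, 9→6
Mean rank = (5 + 1 + 6) / 3 = 4.00

4.00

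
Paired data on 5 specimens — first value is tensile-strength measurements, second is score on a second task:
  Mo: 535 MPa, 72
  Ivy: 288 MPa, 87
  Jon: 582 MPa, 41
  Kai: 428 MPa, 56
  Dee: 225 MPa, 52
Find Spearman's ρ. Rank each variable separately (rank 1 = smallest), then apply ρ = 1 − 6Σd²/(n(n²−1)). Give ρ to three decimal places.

Ranks of variable 1: 4, 2, 5, 3, 1
Ranks of variable 2: 4, 5, 1, 3, 2
d = r₁ − r₂: 0, -3, 4, 0, -1
d²: 0, 9, 16, 0, 1; Σd² = 26
ρ = 1 − 6·26/(5·24) = 1 − 156/120 = -0.300

-0.300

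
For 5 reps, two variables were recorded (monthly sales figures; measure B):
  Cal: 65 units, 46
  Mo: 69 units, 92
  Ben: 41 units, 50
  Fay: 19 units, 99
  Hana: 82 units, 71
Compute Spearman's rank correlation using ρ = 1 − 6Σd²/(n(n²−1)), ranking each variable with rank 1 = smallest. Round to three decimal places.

Ranks of variable 1: 3, 4, 2, 1, 5
Ranks of variable 2: 1, 4, 2, 5, 3
d = r₁ − r₂: 2, 0, 0, -4, 2
d²: 4, 0, 0, 16, 4; Σd² = 24
ρ = 1 − 6·24/(5·24) = 1 − 144/120 = -0.200

-0.200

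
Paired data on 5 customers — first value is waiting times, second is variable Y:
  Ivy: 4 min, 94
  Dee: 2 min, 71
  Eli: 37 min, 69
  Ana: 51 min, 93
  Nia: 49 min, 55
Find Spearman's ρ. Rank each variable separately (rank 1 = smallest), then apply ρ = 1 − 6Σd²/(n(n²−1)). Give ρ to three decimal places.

-0.200

Ranks of variable 1: 2, 1, 3, 5, 4
Ranks of variable 2: 5, 3, 2, 4, 1
d = r₁ − r₂: -3, -2, 1, 1, 3
d²: 9, 4, 1, 1, 9; Σd² = 24
ρ = 1 − 6·24/(5·24) = 1 − 144/120 = -0.200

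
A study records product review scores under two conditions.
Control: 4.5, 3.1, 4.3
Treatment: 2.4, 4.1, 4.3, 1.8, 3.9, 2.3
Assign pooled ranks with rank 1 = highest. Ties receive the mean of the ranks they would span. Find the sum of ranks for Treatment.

Sorted (descending): 4.5, 4.3, 4.3, 4.1, 3.9, 3.1, 2.4, 2.3, 1.8
The 2 values of 4.3 occupy positions 2–3 → average rank (2+3)/2 = 2.5.
Treatment values → pooled ranks: 2.4→7, 4.1→4, 4.3→2.5, 1.8→9, 3.9→5, 2.3→8
Rank sum = 7 + 4 + 2.5 + 9 + 5 + 8 = 35.5

35.5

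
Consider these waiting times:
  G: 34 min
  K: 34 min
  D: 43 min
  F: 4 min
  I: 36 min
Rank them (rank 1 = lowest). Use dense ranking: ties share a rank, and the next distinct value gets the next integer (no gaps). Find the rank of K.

Sorted (ascending): 4, 34, 34, 36, 43
The 2 values of 34 share dense rank 2.
Remaining distinct values take the next consecutive integers.
K has value 34 min → rank 2.

2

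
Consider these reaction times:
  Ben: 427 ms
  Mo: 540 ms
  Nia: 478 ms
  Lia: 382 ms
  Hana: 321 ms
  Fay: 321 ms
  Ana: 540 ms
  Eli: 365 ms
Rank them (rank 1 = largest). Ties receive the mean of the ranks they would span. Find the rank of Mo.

1.5

Sorted (descending): 540, 540, 478, 427, 382, 365, 321, 321
The 2 values of 540 occupy positions 1–2 → average rank (1+2)/2 = 1.5.
The 2 values of 321 occupy positions 7–8 → average rank (7+8)/2 = 7.5.
Mo has value 540 ms → rank 1.5.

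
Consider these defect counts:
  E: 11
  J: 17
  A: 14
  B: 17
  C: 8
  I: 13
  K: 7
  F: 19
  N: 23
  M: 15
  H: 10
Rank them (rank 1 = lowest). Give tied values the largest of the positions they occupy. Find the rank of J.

Sorted (ascending): 7, 8, 10, 11, 13, 14, 15, 17, 17, 19, 23
The 2 values of 17 occupy positions 8–9 → each gets rank 9.
J has value 17 → rank 9.

9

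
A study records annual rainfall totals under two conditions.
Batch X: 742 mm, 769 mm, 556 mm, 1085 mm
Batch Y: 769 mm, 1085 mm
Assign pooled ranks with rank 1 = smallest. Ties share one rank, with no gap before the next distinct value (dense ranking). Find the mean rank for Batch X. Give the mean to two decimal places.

2.50

Sorted (ascending): 556, 742, 769, 769, 1085, 1085
The 2 values of 769 share dense rank 3.
The 2 values of 1085 share dense rank 4.
Remaining distinct values take the next consecutive integers.
Batch X values → pooled ranks: 742→2, 769→3, 556→1, 1085→4
Mean rank = (2 + 3 + 1 + 4) / 4 = 2.50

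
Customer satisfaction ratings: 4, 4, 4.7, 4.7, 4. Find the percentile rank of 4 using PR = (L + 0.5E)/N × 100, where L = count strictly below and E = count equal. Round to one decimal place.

N = 5.
Strictly below 4: 0. Equal to 4: 3.
PR = (0 + 0.5·3)/5 × 100 = 30.0

30.0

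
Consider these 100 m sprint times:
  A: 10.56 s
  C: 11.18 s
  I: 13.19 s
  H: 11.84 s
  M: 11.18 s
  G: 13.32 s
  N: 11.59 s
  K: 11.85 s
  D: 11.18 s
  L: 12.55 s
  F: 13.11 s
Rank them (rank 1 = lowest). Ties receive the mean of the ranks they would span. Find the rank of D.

Sorted (ascending): 10.56, 11.18, 11.18, 11.18, 11.59, 11.84, 11.85, 12.55, 13.11, 13.19, 13.32
The 3 values of 11.18 occupy positions 2–4 → average rank 3.
D has value 11.18 s → rank 3.

3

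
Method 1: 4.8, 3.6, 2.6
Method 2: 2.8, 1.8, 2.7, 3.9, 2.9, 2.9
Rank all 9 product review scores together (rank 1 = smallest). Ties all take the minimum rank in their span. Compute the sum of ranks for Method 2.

Sorted (ascending): 1.8, 2.6, 2.7, 2.8, 2.9, 2.9, 3.6, 3.9, 4.8
The 2 values of 2.9 occupy positions 5–6 → each gets rank 5.
Method 2 values → pooled ranks: 2.8→4, 1.8→1, 2.7→3, 3.9→8, 2.9→5, 2.9→5
Rank sum = 4 + 1 + 3 + 8 + 5 + 5 = 26

26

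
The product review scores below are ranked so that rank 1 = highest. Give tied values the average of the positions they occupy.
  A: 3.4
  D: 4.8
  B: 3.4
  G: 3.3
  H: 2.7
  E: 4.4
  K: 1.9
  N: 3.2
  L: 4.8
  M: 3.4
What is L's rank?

1.5

Sorted (descending): 4.8, 4.8, 4.4, 3.4, 3.4, 3.4, 3.3, 3.2, 2.7, 1.9
The 2 values of 4.8 occupy positions 1–2 → average rank (1+2)/2 = 1.5.
The 3 values of 3.4 occupy positions 4–6 → average rank 5.
L has value 4.8 → rank 1.5.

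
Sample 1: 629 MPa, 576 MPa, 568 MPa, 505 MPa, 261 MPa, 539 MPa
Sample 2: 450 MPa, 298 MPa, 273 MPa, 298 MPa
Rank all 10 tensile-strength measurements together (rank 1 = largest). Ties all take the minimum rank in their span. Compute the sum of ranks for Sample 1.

25

Sorted (descending): 629, 576, 568, 539, 505, 450, 298, 298, 273, 261
The 2 values of 298 occupy positions 7–8 → each gets rank 7.
Sample 1 values → pooled ranks: 629→1, 576→2, 568→3, 505→5, 261→10, 539→4
Rank sum = 1 + 2 + 3 + 5 + 10 + 4 = 25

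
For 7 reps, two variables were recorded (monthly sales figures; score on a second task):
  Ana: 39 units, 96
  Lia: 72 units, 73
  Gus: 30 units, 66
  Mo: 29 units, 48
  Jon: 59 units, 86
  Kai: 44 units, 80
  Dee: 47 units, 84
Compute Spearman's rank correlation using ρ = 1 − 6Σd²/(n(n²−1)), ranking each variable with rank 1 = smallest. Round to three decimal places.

0.429

Ranks of variable 1: 3, 7, 2, 1, 6, 4, 5
Ranks of variable 2: 7, 3, 2, 1, 6, 4, 5
d = r₁ − r₂: -4, 4, 0, 0, 0, 0, 0
d²: 16, 16, 0, 0, 0, 0, 0; Σd² = 32
ρ = 1 − 6·32/(7·48) = 1 − 192/336 = 0.429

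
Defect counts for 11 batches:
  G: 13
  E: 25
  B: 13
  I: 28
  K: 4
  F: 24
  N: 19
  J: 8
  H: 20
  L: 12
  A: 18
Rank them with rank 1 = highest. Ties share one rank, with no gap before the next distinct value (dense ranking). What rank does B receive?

7

Sorted (descending): 28, 25, 24, 20, 19, 18, 13, 13, 12, 8, 4
The 2 values of 13 share dense rank 7.
Remaining distinct values take the next consecutive integers.
B has value 13 → rank 7.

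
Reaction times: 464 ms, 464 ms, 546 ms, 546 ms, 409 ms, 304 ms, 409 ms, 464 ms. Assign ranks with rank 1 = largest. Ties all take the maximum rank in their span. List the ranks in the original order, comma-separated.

5, 5, 2, 2, 7, 8, 7, 5

Sorted (descending): 546, 546, 464, 464, 464, 409, 409, 304
The 2 values of 546 occupy positions 1–2 → each gets rank 2.
The 3 values of 464 occupy positions 3–5 → each gets rank 5.
The 2 values of 409 occupy positions 6–7 → each gets rank 7.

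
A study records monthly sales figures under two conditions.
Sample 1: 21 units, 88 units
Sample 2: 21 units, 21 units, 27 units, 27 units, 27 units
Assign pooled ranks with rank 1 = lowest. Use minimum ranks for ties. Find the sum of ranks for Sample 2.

14

Sorted (ascending): 21, 21, 21, 27, 27, 27, 88
The 3 values of 21 occupy positions 1–3 → each gets rank 1.
The 3 values of 27 occupy positions 4–6 → each gets rank 4.
Sample 2 values → pooled ranks: 21→1, 21→1, 27→4, 27→4, 27→4
Rank sum = 1 + 1 + 4 + 4 + 4 = 14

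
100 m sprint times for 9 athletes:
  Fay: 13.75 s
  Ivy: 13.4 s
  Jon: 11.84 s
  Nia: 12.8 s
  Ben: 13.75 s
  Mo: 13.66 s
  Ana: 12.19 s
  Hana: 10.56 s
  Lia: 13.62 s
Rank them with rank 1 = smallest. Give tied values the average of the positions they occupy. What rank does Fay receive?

Sorted (ascending): 10.56, 11.84, 12.19, 12.8, 13.4, 13.62, 13.66, 13.75, 13.75
The 2 values of 13.75 occupy positions 8–9 → average rank (8+9)/2 = 8.5.
Fay has value 13.75 s → rank 8.5.

8.5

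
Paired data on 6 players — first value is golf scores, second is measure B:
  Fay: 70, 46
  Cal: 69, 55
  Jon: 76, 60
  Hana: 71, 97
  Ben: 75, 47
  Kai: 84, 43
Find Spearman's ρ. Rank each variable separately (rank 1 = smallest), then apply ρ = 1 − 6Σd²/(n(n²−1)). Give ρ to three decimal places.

Ranks of variable 1: 2, 1, 5, 3, 4, 6
Ranks of variable 2: 2, 4, 5, 6, 3, 1
d = r₁ − r₂: 0, -3, 0, -3, 1, 5
d²: 0, 9, 0, 9, 1, 25; Σd² = 44
ρ = 1 − 6·44/(6·35) = 1 − 264/210 = -0.257

-0.257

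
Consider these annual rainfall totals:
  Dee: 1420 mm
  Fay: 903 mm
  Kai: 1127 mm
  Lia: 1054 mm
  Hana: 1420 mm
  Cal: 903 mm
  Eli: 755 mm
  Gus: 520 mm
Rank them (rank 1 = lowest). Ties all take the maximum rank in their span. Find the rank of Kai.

Sorted (ascending): 520, 755, 903, 903, 1054, 1127, 1420, 1420
The 2 values of 903 occupy positions 3–4 → each gets rank 4.
The 2 values of 1420 occupy positions 7–8 → each gets rank 8.
Kai has value 1127 mm → rank 6.

6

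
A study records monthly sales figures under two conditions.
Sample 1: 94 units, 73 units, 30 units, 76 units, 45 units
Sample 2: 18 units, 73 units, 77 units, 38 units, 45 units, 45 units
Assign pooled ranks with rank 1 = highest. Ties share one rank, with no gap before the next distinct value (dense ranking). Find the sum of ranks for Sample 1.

Sorted (descending): 94, 77, 76, 73, 73, 45, 45, 45, 38, 30, 18
The 2 values of 73 share dense rank 4.
The 3 values of 45 share dense rank 5.
Remaining distinct values take the next consecutive integers.
Sample 1 values → pooled ranks: 94→1, 73→4, 30→7, 76→3, 45→5
Rank sum = 1 + 4 + 7 + 3 + 5 = 20

20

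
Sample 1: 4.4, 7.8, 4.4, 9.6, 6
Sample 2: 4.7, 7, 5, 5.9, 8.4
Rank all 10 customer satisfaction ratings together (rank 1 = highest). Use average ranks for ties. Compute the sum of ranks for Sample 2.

27

Sorted (descending): 9.6, 8.4, 7.8, 7, 6, 5.9, 5, 4.7, 4.4, 4.4
The 2 values of 4.4 occupy positions 9–10 → average rank (9+10)/2 = 9.5.
Sample 2 values → pooled ranks: 4.7→8, 7→4, 5→7, 5.9→6, 8.4→2
Rank sum = 8 + 4 + 7 + 6 + 2 = 27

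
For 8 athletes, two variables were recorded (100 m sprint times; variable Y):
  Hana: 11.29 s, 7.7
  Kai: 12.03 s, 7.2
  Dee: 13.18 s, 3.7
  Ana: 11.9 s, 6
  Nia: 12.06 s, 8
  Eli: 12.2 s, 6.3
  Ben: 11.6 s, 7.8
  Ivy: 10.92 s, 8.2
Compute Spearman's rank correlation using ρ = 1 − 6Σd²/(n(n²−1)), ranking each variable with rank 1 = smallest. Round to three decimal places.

Ranks of variable 1: 2, 5, 8, 4, 6, 7, 3, 1
Ranks of variable 2: 5, 4, 1, 2, 7, 3, 6, 8
d = r₁ − r₂: -3, 1, 7, 2, -1, 4, -3, -7
d²: 9, 1, 49, 4, 1, 16, 9, 49; Σd² = 138
ρ = 1 − 6·138/(8·63) = 1 − 828/504 = -0.643

-0.643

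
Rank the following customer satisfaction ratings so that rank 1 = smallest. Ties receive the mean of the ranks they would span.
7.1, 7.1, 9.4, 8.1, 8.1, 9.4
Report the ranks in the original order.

1.5, 1.5, 5.5, 3.5, 3.5, 5.5

Sorted (ascending): 7.1, 7.1, 8.1, 8.1, 9.4, 9.4
The 2 values of 7.1 occupy positions 1–2 → average rank (1+2)/2 = 1.5.
The 2 values of 8.1 occupy positions 3–4 → average rank (3+4)/2 = 3.5.
The 2 values of 9.4 occupy positions 5–6 → average rank (5+6)/2 = 5.5.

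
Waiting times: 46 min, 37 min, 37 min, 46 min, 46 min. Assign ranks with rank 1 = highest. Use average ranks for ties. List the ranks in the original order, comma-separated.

2, 4.5, 4.5, 2, 2

Sorted (descending): 46, 46, 46, 37, 37
The 3 values of 46 occupy positions 1–3 → average rank 2.
The 2 values of 37 occupy positions 4–5 → average rank (4+5)/2 = 4.5.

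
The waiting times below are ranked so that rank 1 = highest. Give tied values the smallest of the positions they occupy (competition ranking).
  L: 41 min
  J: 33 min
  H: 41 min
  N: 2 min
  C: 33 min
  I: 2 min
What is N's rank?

Sorted (descending): 41, 41, 33, 33, 2, 2
The 2 values of 41 occupy positions 1–2 → each gets rank 1.
The 2 values of 33 occupy positions 3–4 → each gets rank 3.
The 2 values of 2 occupy positions 5–6 → each gets rank 5.
N has value 2 min → rank 5.

5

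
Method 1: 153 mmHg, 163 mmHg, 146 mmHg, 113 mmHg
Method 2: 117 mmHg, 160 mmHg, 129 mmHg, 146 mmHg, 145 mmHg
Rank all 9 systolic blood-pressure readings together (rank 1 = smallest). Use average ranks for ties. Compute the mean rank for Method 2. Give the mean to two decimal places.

Sorted (ascending): 113, 117, 129, 145, 146, 146, 153, 160, 163
The 2 values of 146 occupy positions 5–6 → average rank (5+6)/2 = 5.5.
Method 2 values → pooled ranks: 117→2, 160→8, 129→3, 146→5.5, 145→4
Mean rank = (2 + 8 + 3 + 5.5 + 4) / 5 = 4.50

4.50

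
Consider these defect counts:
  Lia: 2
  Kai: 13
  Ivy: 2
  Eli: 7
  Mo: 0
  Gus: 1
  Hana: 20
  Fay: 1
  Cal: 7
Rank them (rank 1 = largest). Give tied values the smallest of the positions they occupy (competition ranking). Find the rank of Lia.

Sorted (descending): 20, 13, 7, 7, 2, 2, 1, 1, 0
The 2 values of 7 occupy positions 3–4 → each gets rank 3.
The 2 values of 2 occupy positions 5–6 → each gets rank 5.
The 2 values of 1 occupy positions 7–8 → each gets rank 7.
Lia has value 2 → rank 5.

5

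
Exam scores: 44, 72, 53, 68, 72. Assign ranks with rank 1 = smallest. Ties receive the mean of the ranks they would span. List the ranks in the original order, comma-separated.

Sorted (ascending): 44, 53, 68, 72, 72
The 2 values of 72 occupy positions 4–5 → average rank (4+5)/2 = 4.5.

1, 4.5, 2, 3, 4.5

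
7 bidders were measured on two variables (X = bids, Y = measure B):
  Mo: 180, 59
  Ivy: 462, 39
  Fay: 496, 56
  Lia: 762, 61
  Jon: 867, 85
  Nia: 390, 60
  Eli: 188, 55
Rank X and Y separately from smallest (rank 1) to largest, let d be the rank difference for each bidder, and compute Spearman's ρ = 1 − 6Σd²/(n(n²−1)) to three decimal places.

0.536

Ranks of variable 1: 1, 4, 5, 6, 7, 3, 2
Ranks of variable 2: 4, 1, 3, 6, 7, 5, 2
d = r₁ − r₂: -3, 3, 2, 0, 0, -2, 0
d²: 9, 9, 4, 0, 0, 4, 0; Σd² = 26
ρ = 1 − 6·26/(7·48) = 1 − 156/336 = 0.536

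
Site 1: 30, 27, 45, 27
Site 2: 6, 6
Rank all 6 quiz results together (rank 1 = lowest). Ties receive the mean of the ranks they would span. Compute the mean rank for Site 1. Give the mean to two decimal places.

4.50

Sorted (ascending): 6, 6, 27, 27, 30, 45
The 2 values of 6 occupy positions 1–2 → average rank (1+2)/2 = 1.5.
The 2 values of 27 occupy positions 3–4 → average rank (3+4)/2 = 3.5.
Site 1 values → pooled ranks: 30→5, 27→3.5, 45→6, 27→3.5
Mean rank = (5 + 3.5 + 6 + 3.5) / 4 = 4.50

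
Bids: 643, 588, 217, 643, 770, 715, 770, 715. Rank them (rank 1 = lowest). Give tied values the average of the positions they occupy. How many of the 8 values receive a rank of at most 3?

2

Sorted (ascending): 217, 588, 643, 643, 715, 715, 770, 770
The 2 values of 643 occupy positions 3–4 → average rank (3+4)/2 = 3.5.
The 2 values of 715 occupy positions 5–6 → average rank (5+6)/2 = 5.5.
The 2 values of 770 occupy positions 7–8 → average rank (7+8)/2 = 7.5.
Ranks ≤ 3: {1, 2} → 2 values.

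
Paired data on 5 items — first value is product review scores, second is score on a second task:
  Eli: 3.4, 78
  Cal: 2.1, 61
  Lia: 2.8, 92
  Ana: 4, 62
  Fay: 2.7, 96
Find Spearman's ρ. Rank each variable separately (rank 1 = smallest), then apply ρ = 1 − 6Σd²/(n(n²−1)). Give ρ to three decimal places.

Ranks of variable 1: 4, 1, 3, 5, 2
Ranks of variable 2: 3, 1, 4, 2, 5
d = r₁ − r₂: 1, 0, -1, 3, -3
d²: 1, 0, 1, 9, 9; Σd² = 20
ρ = 1 − 6·20/(5·24) = 1 − 120/120 = 0.000

0.000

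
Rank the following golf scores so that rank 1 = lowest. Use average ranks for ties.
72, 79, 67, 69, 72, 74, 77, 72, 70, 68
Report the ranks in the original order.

Sorted (ascending): 67, 68, 69, 70, 72, 72, 72, 74, 77, 79
The 3 values of 72 occupy positions 5–7 → average rank 6.

6, 10, 1, 3, 6, 8, 9, 6, 4, 2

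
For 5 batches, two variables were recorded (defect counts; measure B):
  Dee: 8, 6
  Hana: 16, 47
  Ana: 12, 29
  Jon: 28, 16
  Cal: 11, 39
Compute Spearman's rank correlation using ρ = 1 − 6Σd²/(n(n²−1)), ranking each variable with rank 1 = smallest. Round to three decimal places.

Ranks of variable 1: 1, 4, 3, 5, 2
Ranks of variable 2: 1, 5, 3, 2, 4
d = r₁ − r₂: 0, -1, 0, 3, -2
d²: 0, 1, 0, 9, 4; Σd² = 14
ρ = 1 − 6·14/(5·24) = 1 − 84/120 = 0.300

0.300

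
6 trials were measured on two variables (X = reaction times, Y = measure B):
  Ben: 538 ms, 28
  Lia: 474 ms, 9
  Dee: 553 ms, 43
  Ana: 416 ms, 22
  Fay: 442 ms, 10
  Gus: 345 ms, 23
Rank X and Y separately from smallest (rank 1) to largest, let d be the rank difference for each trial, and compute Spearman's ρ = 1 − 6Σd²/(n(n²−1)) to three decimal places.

Ranks of variable 1: 5, 4, 6, 2, 3, 1
Ranks of variable 2: 5, 1, 6, 3, 2, 4
d = r₁ − r₂: 0, 3, 0, -1, 1, -3
d²: 0, 9, 0, 1, 1, 9; Σd² = 20
ρ = 1 − 6·20/(6·35) = 1 − 120/210 = 0.429

0.429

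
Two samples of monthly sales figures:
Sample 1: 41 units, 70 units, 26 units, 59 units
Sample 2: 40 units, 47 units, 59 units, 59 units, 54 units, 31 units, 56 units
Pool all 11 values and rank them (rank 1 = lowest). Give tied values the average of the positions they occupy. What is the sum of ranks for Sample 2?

41

Sorted (ascending): 26, 31, 40, 41, 47, 54, 56, 59, 59, 59, 70
The 3 values of 59 occupy positions 8–10 → average rank 9.
Sample 2 values → pooled ranks: 40→3, 47→5, 59→9, 59→9, 54→6, 31→2, 56→7
Rank sum = 3 + 5 + 9 + 9 + 6 + 2 + 7 = 41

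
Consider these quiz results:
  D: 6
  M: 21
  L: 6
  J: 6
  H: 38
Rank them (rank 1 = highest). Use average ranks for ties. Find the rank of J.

4

Sorted (descending): 38, 21, 6, 6, 6
The 3 values of 6 occupy positions 3–5 → average rank 4.
J has value 6 → rank 4.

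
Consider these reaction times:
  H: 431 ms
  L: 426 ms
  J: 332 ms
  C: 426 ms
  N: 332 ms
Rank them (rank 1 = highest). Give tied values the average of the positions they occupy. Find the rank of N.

4.5

Sorted (descending): 431, 426, 426, 332, 332
The 2 values of 426 occupy positions 2–3 → average rank (2+3)/2 = 2.5.
The 2 values of 332 occupy positions 4–5 → average rank (4+5)/2 = 4.5.
N has value 332 ms → rank 4.5.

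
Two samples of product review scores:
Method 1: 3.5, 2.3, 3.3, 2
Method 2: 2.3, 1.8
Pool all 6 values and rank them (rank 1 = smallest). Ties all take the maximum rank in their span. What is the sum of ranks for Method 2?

5

Sorted (ascending): 1.8, 2, 2.3, 2.3, 3.3, 3.5
The 2 values of 2.3 occupy positions 3–4 → each gets rank 4.
Method 2 values → pooled ranks: 2.3→4, 1.8→1
Rank sum = 4 + 1 = 5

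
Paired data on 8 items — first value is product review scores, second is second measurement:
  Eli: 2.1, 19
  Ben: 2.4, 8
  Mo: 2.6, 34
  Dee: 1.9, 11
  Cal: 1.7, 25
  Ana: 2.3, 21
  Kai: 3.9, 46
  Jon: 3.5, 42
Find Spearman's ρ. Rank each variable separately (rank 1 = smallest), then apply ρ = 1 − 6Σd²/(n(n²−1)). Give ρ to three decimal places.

Ranks of variable 1: 3, 5, 6, 2, 1, 4, 8, 7
Ranks of variable 2: 3, 1, 6, 2, 5, 4, 8, 7
d = r₁ − r₂: 0, 4, 0, 0, -4, 0, 0, 0
d²: 0, 16, 0, 0, 16, 0, 0, 0; Σd² = 32
ρ = 1 − 6·32/(8·63) = 1 − 192/504 = 0.619

0.619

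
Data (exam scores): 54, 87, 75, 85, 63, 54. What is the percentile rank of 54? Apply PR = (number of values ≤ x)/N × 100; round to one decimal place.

33.3

N = 6.
Strictly below 54: 0. Equal to 54: 2.
PR = 2/6 × 100 = 33.3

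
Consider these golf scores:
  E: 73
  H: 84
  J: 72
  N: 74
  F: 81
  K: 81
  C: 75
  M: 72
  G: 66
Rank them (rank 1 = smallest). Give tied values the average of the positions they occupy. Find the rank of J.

Sorted (ascending): 66, 72, 72, 73, 74, 75, 81, 81, 84
The 2 values of 72 occupy positions 2–3 → average rank (2+3)/2 = 2.5.
The 2 values of 81 occupy positions 7–8 → average rank (7+8)/2 = 7.5.
J has value 72 → rank 2.5.

2.5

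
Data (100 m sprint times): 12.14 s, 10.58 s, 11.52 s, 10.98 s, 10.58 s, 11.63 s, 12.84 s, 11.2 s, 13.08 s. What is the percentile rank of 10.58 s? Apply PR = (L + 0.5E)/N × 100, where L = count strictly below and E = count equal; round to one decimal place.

N = 9.
Strictly below 10.58: 0. Equal to 10.58: 2.
PR = (0 + 0.5·2)/9 × 100 = 11.1

11.1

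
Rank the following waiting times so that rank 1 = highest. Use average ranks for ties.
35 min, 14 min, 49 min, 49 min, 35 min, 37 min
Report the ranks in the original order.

4.5, 6, 1.5, 1.5, 4.5, 3

Sorted (descending): 49, 49, 37, 35, 35, 14
The 2 values of 49 occupy positions 1–2 → average rank (1+2)/2 = 1.5.
The 2 values of 35 occupy positions 4–5 → average rank (4+5)/2 = 4.5.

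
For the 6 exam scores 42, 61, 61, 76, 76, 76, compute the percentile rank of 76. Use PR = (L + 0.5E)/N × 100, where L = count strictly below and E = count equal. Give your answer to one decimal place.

75.0

N = 6.
Strictly below 76: 3. Equal to 76: 3.
PR = (3 + 0.5·3)/6 × 100 = 75.0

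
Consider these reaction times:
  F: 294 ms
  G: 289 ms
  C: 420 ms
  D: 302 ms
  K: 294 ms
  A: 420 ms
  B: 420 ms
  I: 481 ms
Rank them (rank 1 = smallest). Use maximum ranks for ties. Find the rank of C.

7

Sorted (ascending): 289, 294, 294, 302, 420, 420, 420, 481
The 2 values of 294 occupy positions 2–3 → each gets rank 3.
The 3 values of 420 occupy positions 5–7 → each gets rank 7.
C has value 420 ms → rank 7.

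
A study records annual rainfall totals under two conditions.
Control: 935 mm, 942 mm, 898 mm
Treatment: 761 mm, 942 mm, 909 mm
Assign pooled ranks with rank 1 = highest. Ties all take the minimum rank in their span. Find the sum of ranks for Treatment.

11

Sorted (descending): 942, 942, 935, 909, 898, 761
The 2 values of 942 occupy positions 1–2 → each gets rank 1.
Treatment values → pooled ranks: 761→6, 942→1, 909→4
Rank sum = 6 + 1 + 4 = 11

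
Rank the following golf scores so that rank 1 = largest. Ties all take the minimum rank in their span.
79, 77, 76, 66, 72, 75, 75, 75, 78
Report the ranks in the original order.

Sorted (descending): 79, 78, 77, 76, 75, 75, 75, 72, 66
The 3 values of 75 occupy positions 5–7 → each gets rank 5.

1, 3, 4, 9, 8, 5, 5, 5, 2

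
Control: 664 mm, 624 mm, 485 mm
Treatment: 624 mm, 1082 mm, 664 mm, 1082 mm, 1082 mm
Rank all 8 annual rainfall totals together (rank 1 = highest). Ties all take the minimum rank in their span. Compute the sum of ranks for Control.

18

Sorted (descending): 1082, 1082, 1082, 664, 664, 624, 624, 485
The 3 values of 1082 occupy positions 1–3 → each gets rank 1.
The 2 values of 664 occupy positions 4–5 → each gets rank 4.
The 2 values of 624 occupy positions 6–7 → each gets rank 6.
Control values → pooled ranks: 664→4, 624→6, 485→8
Rank sum = 4 + 6 + 8 = 18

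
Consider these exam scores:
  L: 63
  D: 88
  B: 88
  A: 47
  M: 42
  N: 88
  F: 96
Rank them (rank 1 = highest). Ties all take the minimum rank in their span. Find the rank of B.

2

Sorted (descending): 96, 88, 88, 88, 63, 47, 42
The 3 values of 88 occupy positions 2–4 → each gets rank 2.
B has value 88 → rank 2.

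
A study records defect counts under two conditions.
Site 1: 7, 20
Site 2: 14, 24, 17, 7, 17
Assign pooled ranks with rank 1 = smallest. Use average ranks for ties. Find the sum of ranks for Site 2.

20.5

Sorted (ascending): 7, 7, 14, 17, 17, 20, 24
The 2 values of 7 occupy positions 1–2 → average rank (1+2)/2 = 1.5.
The 2 values of 17 occupy positions 4–5 → average rank (4+5)/2 = 4.5.
Site 2 values → pooled ranks: 14→3, 24→7, 17→4.5, 7→1.5, 17→4.5
Rank sum = 3 + 7 + 4.5 + 1.5 + 4.5 = 20.5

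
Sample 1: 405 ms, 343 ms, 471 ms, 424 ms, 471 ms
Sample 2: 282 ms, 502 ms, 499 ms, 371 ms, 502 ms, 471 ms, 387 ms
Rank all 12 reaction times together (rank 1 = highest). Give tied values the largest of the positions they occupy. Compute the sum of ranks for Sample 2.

Sorted (descending): 502, 502, 499, 471, 471, 471, 424, 405, 387, 371, 343, 282
The 2 values of 502 occupy positions 1–2 → each gets rank 2.
The 3 values of 471 occupy positions 4–6 → each gets rank 6.
Sample 2 values → pooled ranks: 282→12, 502→2, 499→3, 371→10, 502→2, 471→6, 387→9
Rank sum = 12 + 2 + 3 + 10 + 2 + 6 + 9 = 44

44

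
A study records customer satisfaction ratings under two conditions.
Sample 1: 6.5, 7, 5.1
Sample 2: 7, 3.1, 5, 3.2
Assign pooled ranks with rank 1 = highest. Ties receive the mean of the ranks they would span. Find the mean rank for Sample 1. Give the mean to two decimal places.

2.83

Sorted (descending): 7, 7, 6.5, 5.1, 5, 3.2, 3.1
The 2 values of 7 occupy positions 1–2 → average rank (1+2)/2 = 1.5.
Sample 1 values → pooled ranks: 6.5→3, 7→1.5, 5.1→4
Mean rank = (3 + 1.5 + 4) / 3 = 2.83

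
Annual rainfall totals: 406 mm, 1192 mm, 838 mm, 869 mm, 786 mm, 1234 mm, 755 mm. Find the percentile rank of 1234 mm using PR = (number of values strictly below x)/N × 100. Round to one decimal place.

85.7

N = 7.
Strictly below 1234: 6. Equal to 1234: 1.
PR = 6/7 × 100 = 85.7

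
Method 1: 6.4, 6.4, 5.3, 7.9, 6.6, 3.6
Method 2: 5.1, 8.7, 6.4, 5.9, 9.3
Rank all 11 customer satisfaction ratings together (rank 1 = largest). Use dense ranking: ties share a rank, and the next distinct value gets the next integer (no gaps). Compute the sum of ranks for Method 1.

Sorted (descending): 9.3, 8.7, 7.9, 6.6, 6.4, 6.4, 6.4, 5.9, 5.3, 5.1, 3.6
The 3 values of 6.4 share dense rank 5.
Remaining distinct values take the next consecutive integers.
Method 1 values → pooled ranks: 6.4→5, 6.4→5, 5.3→7, 7.9→3, 6.6→4, 3.6→9
Rank sum = 5 + 5 + 7 + 3 + 4 + 9 = 33

33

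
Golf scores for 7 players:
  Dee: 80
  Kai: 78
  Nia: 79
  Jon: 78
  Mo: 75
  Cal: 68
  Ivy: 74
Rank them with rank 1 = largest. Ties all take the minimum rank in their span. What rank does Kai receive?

Sorted (descending): 80, 79, 78, 78, 75, 74, 68
The 2 values of 78 occupy positions 3–4 → each gets rank 3.
Kai has value 78 → rank 3.

3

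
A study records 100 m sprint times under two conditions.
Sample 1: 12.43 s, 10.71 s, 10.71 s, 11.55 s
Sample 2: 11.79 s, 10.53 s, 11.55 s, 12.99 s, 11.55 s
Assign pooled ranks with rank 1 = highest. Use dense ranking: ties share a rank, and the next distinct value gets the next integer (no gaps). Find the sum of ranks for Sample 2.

Sorted (descending): 12.99, 12.43, 11.79, 11.55, 11.55, 11.55, 10.71, 10.71, 10.53
The 3 values of 11.55 share dense rank 4.
The 2 values of 10.71 share dense rank 5.
Remaining distinct values take the next consecutive integers.
Sample 2 values → pooled ranks: 11.79→3, 10.53→6, 11.55→4, 12.99→1, 11.55→4
Rank sum = 3 + 6 + 4 + 1 + 4 = 18

18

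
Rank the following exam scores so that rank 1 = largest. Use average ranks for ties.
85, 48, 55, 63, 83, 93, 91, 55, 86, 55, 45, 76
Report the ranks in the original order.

Sorted (descending): 93, 91, 86, 85, 83, 76, 63, 55, 55, 55, 48, 45
The 3 values of 55 occupy positions 8–10 → average rank 9.

4, 11, 9, 7, 5, 1, 2, 9, 3, 9, 12, 6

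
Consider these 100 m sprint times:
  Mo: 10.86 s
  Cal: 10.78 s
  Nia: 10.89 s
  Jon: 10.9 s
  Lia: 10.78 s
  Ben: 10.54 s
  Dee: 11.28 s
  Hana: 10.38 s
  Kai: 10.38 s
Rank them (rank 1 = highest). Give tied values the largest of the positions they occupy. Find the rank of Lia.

6

Sorted (descending): 11.28, 10.9, 10.89, 10.86, 10.78, 10.78, 10.54, 10.38, 10.38
The 2 values of 10.78 occupy positions 5–6 → each gets rank 6.
The 2 values of 10.38 occupy positions 8–9 → each gets rank 9.
Lia has value 10.78 s → rank 6.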